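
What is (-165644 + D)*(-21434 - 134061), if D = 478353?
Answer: -48624685955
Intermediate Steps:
(-165644 + D)*(-21434 - 134061) = (-165644 + 478353)*(-21434 - 134061) = 312709*(-155495) = -48624685955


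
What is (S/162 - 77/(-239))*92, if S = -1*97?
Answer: -492614/19359 ≈ -25.446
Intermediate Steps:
S = -97
(S/162 - 77/(-239))*92 = (-97/162 - 77/(-239))*92 = (-97*1/162 - 77*(-1/239))*92 = (-97/162 + 77/239)*92 = -10709/38718*92 = -492614/19359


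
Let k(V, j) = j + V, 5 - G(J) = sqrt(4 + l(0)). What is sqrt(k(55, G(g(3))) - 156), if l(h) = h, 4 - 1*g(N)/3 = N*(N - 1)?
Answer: 7*I*sqrt(2) ≈ 9.8995*I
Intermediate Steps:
g(N) = 12 - 3*N*(-1 + N) (g(N) = 12 - 3*N*(N - 1) = 12 - 3*N*(-1 + N))
G(J) = 3 (G(J) = 5 - sqrt(4 + 0) = 5 - sqrt(4) = 5 - 1*2 = 5 - 2 = 3)
k(V, j) = V + j
sqrt(k(55, G(g(3))) - 156) = sqrt((55 + 3) - 156) = sqrt(58 - 156) = sqrt(-98) = 7*I*sqrt(2)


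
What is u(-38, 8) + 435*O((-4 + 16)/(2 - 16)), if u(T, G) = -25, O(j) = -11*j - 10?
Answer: -1915/7 ≈ -273.57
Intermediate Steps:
O(j) = -10 - 11*j
u(-38, 8) + 435*O((-4 + 16)/(2 - 16)) = -25 + 435*(-10 - 11*(-4 + 16)/(2 - 16)) = -25 + 435*(-10 - 132/(-14)) = -25 + 435*(-10 - 132*(-1)/14) = -25 + 435*(-10 - 11*(-6/7)) = -25 + 435*(-10 + 66/7) = -25 + 435*(-4/7) = -25 - 1740/7 = -1915/7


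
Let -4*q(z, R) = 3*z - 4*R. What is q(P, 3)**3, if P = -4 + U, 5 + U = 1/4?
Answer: 3581577/4096 ≈ 874.41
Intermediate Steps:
U = -19/4 (U = -5 + 1/4 = -19/4 ≈ -4.7500)
P = -35/4 (P = -4 - 19/4 = -35/4 ≈ -8.7500)
q(z, R) = R - 3*z/4 (q(z, R) = -(3*z - 4*R)/4 = -(-4*R + 3*z)/4 = R - 3*z/4)
q(P, 3)**3 = (3 - 3/4*(-35/4))**3 = (3 + 105/16)**3 = (153/16)**3 = 3581577/4096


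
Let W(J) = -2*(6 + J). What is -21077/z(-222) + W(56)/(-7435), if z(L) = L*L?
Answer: -150596279/366426540 ≈ -0.41099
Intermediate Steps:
z(L) = L²
W(J) = -12 - 2*J
-21077/z(-222) + W(56)/(-7435) = -21077/((-222)²) + (-12 - 2*56)/(-7435) = -21077/49284 + (-12 - 112)*(-1/7435) = -21077*1/49284 - 124*(-1/7435) = -21077/49284 + 124/7435 = -150596279/366426540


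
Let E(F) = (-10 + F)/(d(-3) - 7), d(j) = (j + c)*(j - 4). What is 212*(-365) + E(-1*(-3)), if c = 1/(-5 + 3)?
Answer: -386902/5 ≈ -77380.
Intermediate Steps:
c = -½ (c = 1/(-2) = -½ ≈ -0.50000)
d(j) = (-4 + j)*(-½ + j) (d(j) = (j - ½)*(j - 4) = (-½ + j)*(-4 + j) = (-4 + j)*(-½ + j))
E(F) = -4/7 + 2*F/35 (E(F) = (-10 + F)/((2 + (-3)² - 9/2*(-3)) - 7) = (-10 + F)/((2 + 9 + 27/2) - 7) = (-10 + F)/(49/2 - 7) = (-10 + F)/(35/2) = (-10 + F)*(2/35) = -4/7 + 2*F/35)
212*(-365) + E(-1*(-3)) = 212*(-365) + (-4/7 + 2*(-1*(-3))/35) = -77380 + (-4/7 + (2/35)*3) = -77380 + (-4/7 + 6/35) = -77380 - ⅖ = -386902/5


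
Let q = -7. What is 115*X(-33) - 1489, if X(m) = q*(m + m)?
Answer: 51641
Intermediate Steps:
X(m) = -14*m (X(m) = -7*(m + m) = -14*m)
115*X(-33) - 1489 = 115*(-14*(-33)) - 1489 = 115*462 - 1489 = 53130 - 1489 = 51641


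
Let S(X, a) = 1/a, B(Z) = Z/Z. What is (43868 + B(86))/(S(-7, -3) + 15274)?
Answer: 131607/45821 ≈ 2.8722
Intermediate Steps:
B(Z) = 1
(43868 + B(86))/(S(-7, -3) + 15274) = (43868 + 1)/(1/(-3) + 15274) = 43869/(-⅓ + 15274) = 43869/(45821/3) = 43869*(3/45821) = 131607/45821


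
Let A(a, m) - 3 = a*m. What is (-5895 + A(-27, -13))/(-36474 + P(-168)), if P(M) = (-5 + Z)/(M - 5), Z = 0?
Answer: 958593/6309997 ≈ 0.15192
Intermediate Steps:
A(a, m) = 3 + a*m
P(M) = -5/(-5 + M) (P(M) = (-5 + 0)/(M - 5) = -5/(-5 + M))
(-5895 + A(-27, -13))/(-36474 + P(-168)) = (-5895 + (3 - 27*(-13)))/(-36474 - 5/(-5 - 168)) = (-5895 + (3 + 351))/(-36474 - 5/(-173)) = (-5895 + 354)/(-36474 - 5*(-1/173)) = -5541/(-36474 + 5/173) = -5541/(-6309997/173) = -5541*(-173/6309997) = 958593/6309997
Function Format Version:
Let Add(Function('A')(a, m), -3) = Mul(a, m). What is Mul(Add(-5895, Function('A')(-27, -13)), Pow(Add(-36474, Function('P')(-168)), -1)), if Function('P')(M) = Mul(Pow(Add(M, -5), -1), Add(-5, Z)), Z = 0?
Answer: Rational(958593, 6309997) ≈ 0.15192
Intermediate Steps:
Function('A')(a, m) = Add(3, Mul(a, m))
Function('P')(M) = Mul(-5, Pow(Add(-5, M), -1)) (Function('P')(M) = Mul(Pow(Add(M, -5), -1), Add(-5, 0)) = Mul(Pow(Add(-5, M), -1), -5) = Mul(-5, Pow(Add(-5, M), -1)))
Mul(Add(-5895, Function('A')(-27, -13)), Pow(Add(-36474, Function('P')(-168)), -1)) = Mul(Add(-5895, Add(3, Mul(-27, -13))), Pow(Add(-36474, Mul(-5, Pow(Add(-5, -168), -1))), -1)) = Mul(Add(-5895, Add(3, 351)), Pow(Add(-36474, Mul(-5, Pow(-173, -1))), -1)) = Mul(Add(-5895, 354), Pow(Add(-36474, Mul(-5, Rational(-1, 173))), -1)) = Mul(-5541, Pow(Add(-36474, Rational(5, 173)), -1)) = Mul(-5541, Pow(Rational(-6309997, 173), -1)) = Mul(-5541, Rational(-173, 6309997)) = Rational(958593, 6309997)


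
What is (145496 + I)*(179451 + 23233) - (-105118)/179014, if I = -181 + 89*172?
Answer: 2913964125851483/89507 ≈ 3.2556e+10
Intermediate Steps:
I = 15127 (I = -181 + 15308 = 15127)
(145496 + I)*(179451 + 23233) - (-105118)/179014 = (145496 + 15127)*(179451 + 23233) - (-105118)/179014 = 160623*202684 - (-105118)/179014 = 32555712132 - 1*(-52559/89507) = 32555712132 + 52559/89507 = 2913964125851483/89507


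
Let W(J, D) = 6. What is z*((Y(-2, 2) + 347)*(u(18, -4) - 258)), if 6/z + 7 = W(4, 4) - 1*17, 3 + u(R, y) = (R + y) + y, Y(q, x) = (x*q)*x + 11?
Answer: 87850/3 ≈ 29283.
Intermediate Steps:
Y(q, x) = 11 + q*x² (Y(q, x) = (q*x)*x + 11 = q*x² + 11 = 11 + q*x²)
u(R, y) = -3 + R + 2*y (u(R, y) = -3 + ((R + y) + y) = -3 + (R + 2*y) = -3 + R + 2*y)
z = -⅓ (z = 6/(-7 + (6 - 1*17)) = 6/(-7 + (6 - 17)) = 6/(-7 - 11) = 6/(-18) = 6*(-1/18) = -⅓ ≈ -0.33333)
z*((Y(-2, 2) + 347)*(u(18, -4) - 258)) = -((11 - 2*2²) + 347)*((-3 + 18 + 2*(-4)) - 258)/3 = -((11 - 2*4) + 347)*((-3 + 18 - 8) - 258)/3 = -((11 - 8) + 347)*(7 - 258)/3 = -(3 + 347)*(-251)/3 = -350*(-251)/3 = -⅓*(-87850) = 87850/3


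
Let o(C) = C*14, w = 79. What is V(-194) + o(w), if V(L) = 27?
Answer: 1133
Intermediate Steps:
o(C) = 14*C
V(-194) + o(w) = 27 + 14*79 = 27 + 1106 = 1133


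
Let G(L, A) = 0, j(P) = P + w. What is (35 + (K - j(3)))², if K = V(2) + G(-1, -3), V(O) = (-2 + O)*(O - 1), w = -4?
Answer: 1296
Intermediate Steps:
j(P) = -4 + P (j(P) = P - 4 = -4 + P)
V(O) = (-1 + O)*(-2 + O) (V(O) = (-2 + O)*(-1 + O) = (-1 + O)*(-2 + O))
K = 0 (K = (2 + 2² - 3*2) + 0 = (2 + 4 - 6) + 0 = 0 + 0 = 0)
(35 + (K - j(3)))² = (35 + (0 - (-4 + 3)))² = (35 + (0 - 1*(-1)))² = (35 + (0 + 1))² = (35 + 1)² = 36² = 1296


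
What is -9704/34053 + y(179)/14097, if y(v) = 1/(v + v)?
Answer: -5441488339/19095128942 ≈ -0.28497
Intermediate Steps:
y(v) = 1/(2*v)
-9704/34053 + y(179)/14097 = -9704/34053 + ((1/2)/179)/14097 = -9704*1/34053 + ((1/2)*(1/179))*(1/14097) = -9704/34053 + (1/358)*(1/14097) = -9704/34053 + 1/5046726 = -5441488339/19095128942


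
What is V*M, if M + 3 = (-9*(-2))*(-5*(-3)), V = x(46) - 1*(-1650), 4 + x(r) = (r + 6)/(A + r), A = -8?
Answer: 8357100/19 ≈ 4.3985e+5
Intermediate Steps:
x(r) = -4 + (6 + r)/(-8 + r) (x(r) = -4 + (r + 6)/(-8 + r) = -4 + (6 + r)/(-8 + r))
V = 31300/19 (V = (38 - 3*46)/(-8 + 46) - 1*(-1650) = (38 - 138)/38 + 1650 = (1/38)*(-100) + 1650 = -50/19 + 1650 = 31300/19 ≈ 1647.4)
M = 267 (M = -3 + (-9*(-2))*(-5*(-3)) = -3 + 18*15 = -3 + 270 = 267)
V*M = (31300/19)*267 = 8357100/19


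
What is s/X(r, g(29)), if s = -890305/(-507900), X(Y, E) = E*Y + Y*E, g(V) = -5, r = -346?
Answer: 178061/351466800 ≈ 0.00050662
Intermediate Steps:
X(Y, E) = 2*E*Y (X(Y, E) = E*Y + E*Y = 2*E*Y)
s = 178061/101580 (s = -890305*(-1/507900) = 178061/101580 ≈ 1.7529)
s/X(r, g(29)) = 178061/(101580*((2*(-5)*(-346)))) = (178061/101580)/3460 = (178061/101580)*(1/3460) = 178061/351466800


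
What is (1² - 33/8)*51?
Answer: -1275/8 ≈ -159.38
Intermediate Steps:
(1² - 33/8)*51 = (1 - 33*⅛)*51 = (1 - 33/8)*51 = -25/8*51 = -1275/8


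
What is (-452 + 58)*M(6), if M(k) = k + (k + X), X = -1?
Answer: -4334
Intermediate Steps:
M(k) = -1 + 2*k (M(k) = k + (k - 1) = k + (-1 + k) = -1 + 2*k)
(-452 + 58)*M(6) = (-452 + 58)*(-1 + 2*6) = -394*(-1 + 12) = -394*11 = -4334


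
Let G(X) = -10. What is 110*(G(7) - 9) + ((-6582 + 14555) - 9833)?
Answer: -3950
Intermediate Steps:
110*(G(7) - 9) + ((-6582 + 14555) - 9833) = 110*(-10 - 9) + ((-6582 + 14555) - 9833) = 110*(-19) + (7973 - 9833) = -2090 - 1860 = -3950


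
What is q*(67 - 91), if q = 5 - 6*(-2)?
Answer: -408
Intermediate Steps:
q = 17 (q = 5 + 12 = 17)
q*(67 - 91) = 17*(67 - 91) = 17*(-24) = -408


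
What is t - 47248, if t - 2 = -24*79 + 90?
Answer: -49052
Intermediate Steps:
t = -1804 (t = 2 + (-24*79 + 90) = 2 + (-1896 + 90) = 2 - 1806 = -1804)
t - 47248 = -1804 - 47248 = -49052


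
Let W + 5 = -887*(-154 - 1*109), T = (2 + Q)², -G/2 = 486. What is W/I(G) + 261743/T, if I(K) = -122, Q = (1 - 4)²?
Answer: 1853125/7381 ≈ 251.07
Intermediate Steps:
G = -972 (G = -2*486 = -972)
Q = 9 (Q = (-3)² = 9)
T = 121 (T = (2 + 9)² = 11² = 121)
W = 233276 (W = -5 - 887*(-154 - 1*109) = -5 - 887*(-154 - 109) = -5 - 887*(-263) = -5 + 233281 = 233276)
W/I(G) + 261743/T = 233276/(-122) + 261743/121 = 233276*(-1/122) + 261743*(1/121) = -116638/61 + 261743/121 = 1853125/7381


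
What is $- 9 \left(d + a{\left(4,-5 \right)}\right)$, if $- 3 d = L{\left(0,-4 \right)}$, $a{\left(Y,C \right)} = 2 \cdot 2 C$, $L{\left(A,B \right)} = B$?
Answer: $168$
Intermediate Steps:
$a{\left(Y,C \right)} = 4 C$
$d = \frac{4}{3}$ ($d = \left(- \frac{1}{3}\right) \left(-4\right) = \frac{4}{3} \approx 1.3333$)
$- 9 \left(d + a{\left(4,-5 \right)}\right) = - 9 \left(\frac{4}{3} + 4 \left(-5\right)\right) = - 9 \left(\frac{4}{3} - 20\right) = \left(-9\right) \left(- \frac{56}{3}\right) = 168$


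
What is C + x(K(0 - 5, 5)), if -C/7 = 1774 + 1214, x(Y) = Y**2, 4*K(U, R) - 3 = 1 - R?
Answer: -334655/16 ≈ -20916.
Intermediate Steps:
K(U, R) = 1 - R/4 (K(U, R) = 3/4 + (1 - R)/4 = 3/4 + (1/4 - R/4) = 1 - R/4)
C = -20916 (C = -7*(1774 + 1214) = -7*2988 = -20916)
C + x(K(0 - 5, 5)) = -20916 + (1 - 1/4*5)**2 = -20916 + (1 - 5/4)**2 = -20916 + (-1/4)**2 = -20916 + 1/16 = -334655/16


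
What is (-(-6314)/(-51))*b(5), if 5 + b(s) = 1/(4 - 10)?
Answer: 97867/153 ≈ 639.65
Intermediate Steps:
b(s) = -31/6 (b(s) = -5 + 1/(4 - 10) = -5 + 1/(-6) = -5 - ⅙ = -31/6)
(-(-6314)/(-51))*b(5) = -(-6314)/(-51)*(-31/6) = -(-6314)*(-1)/51*(-31/6) = -82*77/51*(-31/6) = -6314/51*(-31/6) = 97867/153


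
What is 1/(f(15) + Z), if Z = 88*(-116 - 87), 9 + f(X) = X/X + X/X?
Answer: -1/17871 ≈ -5.5957e-5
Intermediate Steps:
f(X) = -7 (f(X) = -9 + (X/X + X/X) = -9 + (1 + 1) = -9 + 2 = -7)
Z = -17864 (Z = 88*(-203) = -17864)
1/(f(15) + Z) = 1/(-7 - 17864) = 1/(-17871) = -1/17871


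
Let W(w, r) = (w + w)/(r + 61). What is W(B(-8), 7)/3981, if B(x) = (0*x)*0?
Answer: 0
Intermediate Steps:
B(x) = 0 (B(x) = 0*0 = 0)
W(w, r) = 2*w/(61 + r) (W(w, r) = (2*w)/(61 + r) = 2*w/(61 + r))
W(B(-8), 7)/3981 = (2*0/(61 + 7))/3981 = (2*0/68)*(1/3981) = (2*0*(1/68))*(1/3981) = 0*(1/3981) = 0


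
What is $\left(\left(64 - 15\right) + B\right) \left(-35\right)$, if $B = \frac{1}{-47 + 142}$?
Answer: $- \frac{32592}{19} \approx -1715.4$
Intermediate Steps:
$B = \frac{1}{95} \approx 0.010526$
$\left(\left(64 - 15\right) + B\right) \left(-35\right) = \left(\left(64 - 15\right) + \frac{1}{95}\right) \left(-35\right) = \left(49 + \frac{1}{95}\right) \left(-35\right) = \frac{4656}{95} \left(-35\right) = - \frac{32592}{19}$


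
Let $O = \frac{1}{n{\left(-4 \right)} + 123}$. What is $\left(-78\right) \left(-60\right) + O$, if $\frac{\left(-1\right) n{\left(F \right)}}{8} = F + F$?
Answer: $\frac{875161}{187} \approx 4680.0$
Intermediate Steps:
$n{\left(F \right)} = - 16 F$ ($n{\left(F \right)} = - 8 \left(F + F\right) = - 8 \cdot 2 F = - 16 F$)
$O = \frac{1}{187}$ ($O = \frac{1}{\left(-16\right) \left(-4\right) + 123} = \frac{1}{64 + 123} = \frac{1}{187} \approx 0.0053476$)
$\left(-78\right) \left(-60\right) + O = \left(-78\right) \left(-60\right) + \frac{1}{187} = 4680 + \frac{1}{187} = \frac{875161}{187}$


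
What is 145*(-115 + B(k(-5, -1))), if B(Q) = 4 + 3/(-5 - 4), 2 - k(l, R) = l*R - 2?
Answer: -48430/3 ≈ -16143.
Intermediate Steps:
k(l, R) = 4 - R*l (k(l, R) = 2 - (l*R - 2) = 2 - (R*l - 2) = 2 - (-2 + R*l) = 2 + (2 - R*l) = 4 - R*l)
B(Q) = 11/3 (B(Q) = 4 + 3/(-9) = 4 + 3*(-1/9) = 4 - 1/3 = 11/3)
145*(-115 + B(k(-5, -1))) = 145*(-115 + 11/3) = 145*(-334/3) = -48430/3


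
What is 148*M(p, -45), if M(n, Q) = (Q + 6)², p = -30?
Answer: 225108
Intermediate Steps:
M(n, Q) = (6 + Q)²
148*M(p, -45) = 148*(6 - 45)² = 148*(-39)² = 148*1521 = 225108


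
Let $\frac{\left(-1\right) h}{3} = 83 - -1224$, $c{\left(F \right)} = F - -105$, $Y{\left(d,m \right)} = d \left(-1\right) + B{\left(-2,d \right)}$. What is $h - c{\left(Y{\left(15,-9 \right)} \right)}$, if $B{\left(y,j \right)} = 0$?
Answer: $-4011$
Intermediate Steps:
$Y{\left(d,m \right)} = - d$ ($Y{\left(d,m \right)} = d \left(-1\right) + 0 = - d + 0 = - d$)
$c{\left(F \right)} = 105 + F$ ($c{\left(F \right)} = F + 105 = 105 + F$)
$h = -3921$ ($h = - 3 \left(83 - -1224\right) = - 3 \left(83 + 1224\right) = \left(-3\right) 1307 = -3921$)
$h - c{\left(Y{\left(15,-9 \right)} \right)} = -3921 - \left(105 - 15\right) = -3921 - 90 = -4011$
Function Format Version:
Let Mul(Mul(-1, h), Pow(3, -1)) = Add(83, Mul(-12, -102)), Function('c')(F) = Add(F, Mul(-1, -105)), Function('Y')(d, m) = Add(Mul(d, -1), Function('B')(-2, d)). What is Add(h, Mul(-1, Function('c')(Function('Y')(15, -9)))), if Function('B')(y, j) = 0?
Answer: -4011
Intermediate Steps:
Function('Y')(d, m) = Mul(-1, d) (Function('Y')(d, m) = Add(Mul(d, -1), 0) = Add(Mul(-1, d), 0) = Mul(-1, d))
Function('c')(F) = Add(105, F) (Function('c')(F) = Add(F, 105) = Add(105, F))
h = -3921 (h = Mul(-3, Add(83, Mul(-12, -102))) = Mul(-3, Add(83, 1224)) = Mul(-3, 1307) = -3921)
Add(h, Mul(-1, Function('c')(Function('Y')(15, -9)))) = Add(-3921, Mul(-1, Add(105, Mul(-1, 15)))) = Add(-3921, Mul(-1, Add(105, -15))) = Add(-3921, Mul(-1, 90)) = Add(-3921, -90) = -4011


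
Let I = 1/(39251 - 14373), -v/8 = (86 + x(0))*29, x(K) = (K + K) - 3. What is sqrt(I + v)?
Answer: 9*I*sqrt(147133641746)/24878 ≈ 138.77*I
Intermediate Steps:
x(K) = -3 + 2*K (x(K) = 2*K - 3 = -3 + 2*K)
v = -19256 (v = -8*(86 + (-3 + 2*0))*29 = -8*(86 + (-3 + 0))*29 = -8*(86 - 3)*29 = -664*29 = -8*2407 = -19256)
I = 1/24878 ≈ 4.0196e-5
sqrt(I + v) = sqrt(1/24878 - 19256) = sqrt(-479050767/24878) = 9*I*sqrt(147133641746)/24878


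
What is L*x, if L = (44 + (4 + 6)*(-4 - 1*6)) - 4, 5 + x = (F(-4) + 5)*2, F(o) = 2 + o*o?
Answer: -2460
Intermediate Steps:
F(o) = 2 + o**2
x = 41 (x = -5 + ((2 + (-4)**2) + 5)*2 = -5 + ((2 + 16) + 5)*2 = -5 + (18 + 5)*2 = -5 + 23*2 = -5 + 46 = 41)
L = -60 (L = (44 + 10*(-4 - 6)) - 4 = (44 + 10*(-10)) - 4 = (44 - 100) - 4 = -56 - 4 = -60)
L*x = -60*41 = -2460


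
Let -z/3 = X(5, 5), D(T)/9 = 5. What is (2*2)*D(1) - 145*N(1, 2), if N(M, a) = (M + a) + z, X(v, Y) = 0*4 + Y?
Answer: 1920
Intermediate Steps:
X(v, Y) = Y (X(v, Y) = 0 + Y = Y)
D(T) = 45 (D(T) = 9*5 = 45)
z = -15 (z = -3*5 = -15)
N(M, a) = -15 + M + a (N(M, a) = (M + a) - 15 = -15 + M + a)
(2*2)*D(1) - 145*N(1, 2) = (2*2)*45 - 145*(-15 + 1 + 2) = 4*45 - 145*(-12) = 180 + 1740 = 1920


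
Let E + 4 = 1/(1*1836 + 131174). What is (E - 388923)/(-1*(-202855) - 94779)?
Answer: -51731180269/14375188760 ≈ -3.5986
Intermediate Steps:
E = -532039/133010 (E = -4 + 1/(1*1836 + 131174) = -4 + 1/(1836 + 131174) = -4 + 1/133010 = -532039/133010 ≈ -4.0000)
(E - 388923)/(-1*(-202855) - 94779) = (-532039/133010 - 388923)/(-1*(-202855) - 94779) = -51731180269/(133010*(202855 - 94779)) = -51731180269/133010/108076 = -51731180269/133010*1/108076 = -51731180269/14375188760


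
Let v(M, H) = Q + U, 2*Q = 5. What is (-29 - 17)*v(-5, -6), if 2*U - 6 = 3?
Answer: -322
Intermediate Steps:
Q = 5/2 (Q = (½)*5 = 5/2 ≈ 2.5000)
U = 9/2 (U = 3 + (½)*3 = 3 + 3/2 = 9/2 ≈ 4.5000)
v(M, H) = 7 (v(M, H) = 5/2 + 9/2 = 7)
(-29 - 17)*v(-5, -6) = (-29 - 17)*7 = -46*7 = -322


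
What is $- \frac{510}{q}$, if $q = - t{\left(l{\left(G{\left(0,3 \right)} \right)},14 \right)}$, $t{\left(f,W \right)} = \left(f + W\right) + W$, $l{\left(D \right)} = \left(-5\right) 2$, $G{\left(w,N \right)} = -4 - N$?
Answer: $\frac{85}{3} \approx 28.333$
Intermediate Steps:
$l{\left(D \right)} = -10$
$t{\left(f,W \right)} = f + 2 W$ ($t{\left(f,W \right)} = \left(W + f\right) + W = f + 2 W$)
$q = -18$ ($q = - (-10 + 2 \cdot 14) = - (-10 + 28) = \left(-1\right) 18 = -18$)
$- \frac{510}{q} = - \frac{510}{-18} = \left(-510\right) \left(- \frac{1}{18}\right) = \frac{85}{3}$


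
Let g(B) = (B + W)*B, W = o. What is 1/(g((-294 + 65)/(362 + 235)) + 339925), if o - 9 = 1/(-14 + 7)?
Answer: 2494863/848058196156 ≈ 2.9419e-6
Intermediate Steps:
o = 62/7 (o = 9 + 1/(-14 + 7) = 9 + 1/(-7) = 9 - ⅐ = 62/7 ≈ 8.8571)
W = 62/7 ≈ 8.8571
g(B) = B*(62/7 + B) (g(B) = (B + 62/7)*B = (62/7 + B)*B = B*(62/7 + B))
1/(g((-294 + 65)/(362 + 235)) + 339925) = 1/(((-294 + 65)/(362 + 235))*(62 + 7*((-294 + 65)/(362 + 235)))/7 + 339925) = 1/((-229/597)*(62 + 7*(-229/597))/7 + 339925) = 1/((-229*1/597)*(62 + 7*(-229*1/597))/7 + 339925) = 1/((⅐)*(-229/597)*(62 + 7*(-229/597)) + 339925) = 1/((⅐)*(-229/597)*(62 - 1603/597) + 339925) = 1/((⅐)*(-229/597)*(35411/597) + 339925) = 1/(-8109119/2494863 + 339925) = 1/(848058196156/2494863) = 2494863/848058196156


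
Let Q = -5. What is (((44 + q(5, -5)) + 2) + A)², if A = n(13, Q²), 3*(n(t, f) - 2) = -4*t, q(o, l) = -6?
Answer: 5476/9 ≈ 608.44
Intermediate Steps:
n(t, f) = 2 - 4*t/3 (n(t, f) = 2 + (-4*t)/3 = 2 - 4*t/3)
A = -46/3 (A = 2 - 4/3*13 = 2 - 52/3 = -46/3 ≈ -15.333)
(((44 + q(5, -5)) + 2) + A)² = (((44 - 6) + 2) - 46/3)² = ((38 + 2) - 46/3)² = (40 - 46/3)² = (74/3)² = 5476/9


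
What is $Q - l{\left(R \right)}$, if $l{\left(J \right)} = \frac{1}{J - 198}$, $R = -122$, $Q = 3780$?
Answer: $\frac{1209601}{320} \approx 3780.0$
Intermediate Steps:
$l{\left(J \right)} = \frac{1}{-198 + J}$
$Q - l{\left(R \right)} = 3780 - \frac{1}{-198 - 122} = 3780 - \frac{1}{-320} = 3780 - - \frac{1}{320} = 3780 + \frac{1}{320} = \frac{1209601}{320}$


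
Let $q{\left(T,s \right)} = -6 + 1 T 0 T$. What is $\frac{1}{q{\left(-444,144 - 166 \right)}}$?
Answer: $- \frac{1}{6} \approx -0.16667$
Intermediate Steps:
$q{\left(T,s \right)} = -6$ ($q{\left(T,s \right)} = -6 + T 0 T = -6 + 0 T = -6 + 0 = -6$)
$\frac{1}{q{\left(-444,144 - 166 \right)}} = \frac{1}{-6} = - \frac{1}{6}$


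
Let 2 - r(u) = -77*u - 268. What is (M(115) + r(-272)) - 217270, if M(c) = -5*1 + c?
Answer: -237834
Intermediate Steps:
r(u) = 270 + 77*u (r(u) = 2 - (-77*u - 268) = 2 - (-268 - 77*u) = 2 + (268 + 77*u) = 270 + 77*u)
M(c) = -5 + c
(M(115) + r(-272)) - 217270 = ((-5 + 115) + (270 + 77*(-272))) - 217270 = (110 + (270 - 20944)) - 217270 = (110 - 20674) - 217270 = -20564 - 217270 = -237834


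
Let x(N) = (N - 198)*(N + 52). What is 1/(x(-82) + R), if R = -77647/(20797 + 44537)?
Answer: 65334/548727953 ≈ 0.00011906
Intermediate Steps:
R = -77647/65334 ≈ -1.1885
x(N) = (-198 + N)*(52 + N)
1/(x(-82) + R) = 1/((-10296 + (-82)² - 146*(-82)) - 77647/65334) = 1/((-10296 + 6724 + 11972) - 77647/65334) = 1/(8400 - 77647/65334) = 1/(548727953/65334) = 65334/548727953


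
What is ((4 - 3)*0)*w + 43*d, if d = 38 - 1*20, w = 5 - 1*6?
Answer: 774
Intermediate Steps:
w = -1 (w = 5 - 6 = -1)
d = 18 (d = 38 - 20 = 18)
((4 - 3)*0)*w + 43*d = ((4 - 3)*0)*(-1) + 43*18 = (1*0)*(-1) + 774 = 0*(-1) + 774 = 0 + 774 = 774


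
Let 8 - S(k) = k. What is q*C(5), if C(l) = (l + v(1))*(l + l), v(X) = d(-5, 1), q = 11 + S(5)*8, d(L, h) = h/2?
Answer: 1925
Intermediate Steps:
S(k) = 8 - k
d(L, h) = h/2 (d(L, h) = h*(1/2) = h/2)
q = 35 (q = 11 + (8 - 1*5)*8 = 11 + (8 - 5)*8 = 11 + 3*8 = 11 + 24 = 35)
v(X) = 1/2 (v(X) = (1/2)*1 = 1/2)
C(l) = 2*l*(1/2 + l) (C(l) = (l + 1/2)*(l + l) = (1/2 + l)*(2*l) = 2*l*(1/2 + l))
q*C(5) = 35*(5*(1 + 2*5)) = 35*(5*(1 + 10)) = 35*(5*11) = 35*55 = 1925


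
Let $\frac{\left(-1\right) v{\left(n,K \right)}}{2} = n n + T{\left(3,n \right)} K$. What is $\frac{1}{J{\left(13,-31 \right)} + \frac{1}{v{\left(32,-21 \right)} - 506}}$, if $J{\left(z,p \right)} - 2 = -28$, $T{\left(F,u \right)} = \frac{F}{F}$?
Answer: $- \frac{2512}{65313} \approx -0.038461$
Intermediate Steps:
$T{\left(F,u \right)} = 1$
$v{\left(n,K \right)} = - 2 K - 2 n^{2}$ ($v{\left(n,K \right)} = - 2 \left(n n + 1 K\right) = - 2 \left(n^{2} + K\right) = - 2 \left(K + n^{2}\right) = - 2 K - 2 n^{2}$)
$J{\left(z,p \right)} = -26$ ($J{\left(z,p \right)} = 2 - 28 = -26$)
$\frac{1}{J{\left(13,-31 \right)} + \frac{1}{v{\left(32,-21 \right)} - 506}} = \frac{1}{-26 + \frac{1}{\left(\left(-2\right) \left(-21\right) - 2 \cdot 32^{2}\right) - 506}} = \frac{1}{-26 + \frac{1}{\left(42 - 2048\right) - 506}} = \frac{1}{-26 + \frac{1}{-2006 - 506}} = \frac{1}{-26 + \frac{1}{-2512}} = \frac{1}{-26 - \frac{1}{2512}} = \frac{1}{- \frac{65313}{2512}} = - \frac{2512}{65313}$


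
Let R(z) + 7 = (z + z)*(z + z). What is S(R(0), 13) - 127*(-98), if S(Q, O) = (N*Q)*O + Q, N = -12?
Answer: 13531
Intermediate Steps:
R(z) = -7 + 4*z² (R(z) = -7 + (z + z)*(z + z) = -7 + (2*z)*(2*z) = -7 + 4*z²)
S(Q, O) = Q - 12*O*Q (S(Q, O) = (-12*Q)*O + Q = -12*O*Q + Q = Q - 12*O*Q)
S(R(0), 13) - 127*(-98) = (-7 + 4*0²)*(1 - 12*13) - 127*(-98) = (-7 + 4*0)*(1 - 156) + 12446 = (-7 + 0)*(-155) + 12446 = -7*(-155) + 12446 = 1085 + 12446 = 13531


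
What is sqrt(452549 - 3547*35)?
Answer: 2*sqrt(82101) ≈ 573.07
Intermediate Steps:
sqrt(452549 - 3547*35) = sqrt(452549 - 124145) = sqrt(328404) = 2*sqrt(82101)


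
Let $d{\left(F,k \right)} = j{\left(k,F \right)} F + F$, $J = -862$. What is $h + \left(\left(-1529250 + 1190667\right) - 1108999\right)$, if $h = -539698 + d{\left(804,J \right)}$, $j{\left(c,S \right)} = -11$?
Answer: $-1995320$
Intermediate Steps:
$d{\left(F,k \right)} = - 10 F$ ($d{\left(F,k \right)} = - 11 F + F = - 10 F$)
$h = -547738$ ($h = -539698 - 8040 = -547738$)
$h + \left(\left(-1529250 + 1190667\right) - 1108999\right) = -547738 + \left(\left(-1529250 + 1190667\right) - 1108999\right) = -547738 - 1447582 = -1995320$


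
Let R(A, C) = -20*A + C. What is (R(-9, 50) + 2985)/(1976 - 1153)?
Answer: 3215/823 ≈ 3.9064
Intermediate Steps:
R(A, C) = C - 20*A
(R(-9, 50) + 2985)/(1976 - 1153) = ((50 - 20*(-9)) + 2985)/(1976 - 1153) = ((50 + 180) + 2985)/823 = (230 + 2985)*(1/823) = 3215*(1/823) = 3215/823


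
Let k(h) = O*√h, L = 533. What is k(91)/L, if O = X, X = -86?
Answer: -86*√91/533 ≈ -1.5392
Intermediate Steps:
O = -86
k(h) = -86*√h
k(91)/L = -86*√91/533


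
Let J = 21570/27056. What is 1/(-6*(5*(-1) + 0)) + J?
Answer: 168539/202920 ≈ 0.83057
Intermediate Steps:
J = 10785/13528 (J = 21570*(1/27056) = 10785/13528 ≈ 0.79724)
1/(-6*(5*(-1) + 0)) + J = 1/(-6*(5*(-1) + 0)) + 10785/13528 = 1/(-6*(-5 + 0)) + 10785/13528 = 1/(-6*(-5)) + 10785/13528 = 1/30 + 10785/13528 = 168539/202920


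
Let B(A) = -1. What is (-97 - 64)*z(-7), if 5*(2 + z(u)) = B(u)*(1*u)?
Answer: 483/5 ≈ 96.600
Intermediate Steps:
z(u) = -2 - u/5 (z(u) = -2 + (-u)/5 = -2 - u/5)
(-97 - 64)*z(-7) = (-97 - 64)*(-2 - ⅕*(-7)) = -161*(-2 + 7/5) = -161*(-⅗) = 483/5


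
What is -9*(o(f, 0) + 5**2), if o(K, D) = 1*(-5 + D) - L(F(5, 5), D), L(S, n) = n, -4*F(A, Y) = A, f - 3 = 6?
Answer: -180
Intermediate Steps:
f = 9 (f = 3 + 6 = 9)
F(A, Y) = -A/4
o(K, D) = -5 (o(K, D) = 1*(-5 + D) - D = (-5 + D) - D = -5)
-9*(o(f, 0) + 5**2) = -9*(-5 + 5**2) = -9*(-5 + 25) = -9*20 = -180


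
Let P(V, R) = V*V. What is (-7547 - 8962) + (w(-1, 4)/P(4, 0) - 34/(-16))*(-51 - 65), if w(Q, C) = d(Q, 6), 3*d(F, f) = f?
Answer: -16770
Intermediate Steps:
d(F, f) = f/3
w(Q, C) = 2 (w(Q, C) = (⅓)*6 = 2)
P(V, R) = V²
(-7547 - 8962) + (w(-1, 4)/P(4, 0) - 34/(-16))*(-51 - 65) = (-7547 - 8962) + (2/(4²) - 34/(-16))*(-51 - 65) = -16509 + (2/16 - 34*(-1/16))*(-116) = -16509 + (2*(1/16) + 17/8)*(-116) = -16509 + (⅛ + 17/8)*(-116) = -16509 + (9/4)*(-116) = -16509 - 261 = -16770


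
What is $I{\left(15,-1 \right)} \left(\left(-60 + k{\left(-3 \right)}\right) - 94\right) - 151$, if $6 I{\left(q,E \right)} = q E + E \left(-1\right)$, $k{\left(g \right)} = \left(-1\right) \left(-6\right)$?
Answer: $\frac{583}{3} \approx 194.33$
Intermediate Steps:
$k{\left(g \right)} = 6$
$I{\left(q,E \right)} = - \frac{E}{6} + \frac{E q}{6}$ ($I{\left(q,E \right)} = \frac{q E + E \left(-1\right)}{6} = \frac{E q - E}{6} = \frac{- E + E q}{6} = - \frac{E}{6} + \frac{E q}{6}$)
$I{\left(15,-1 \right)} \left(\left(-60 + k{\left(-3 \right)}\right) - 94\right) - 151 = \frac{1}{6} \left(-1\right) \left(-1 + 15\right) \left(\left(-60 + 6\right) - 94\right) - 151 = \frac{1}{6} \left(-1\right) 14 \left(-54 - 94\right) - 151 = \left(- \frac{7}{3}\right) \left(-148\right) - 151 = \frac{1036}{3} - 151 = \frac{583}{3}$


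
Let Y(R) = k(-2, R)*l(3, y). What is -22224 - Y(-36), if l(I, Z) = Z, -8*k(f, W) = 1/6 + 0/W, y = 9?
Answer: -355581/16 ≈ -22224.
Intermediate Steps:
k(f, W) = -1/48 (k(f, W) = -(1/6 + 0/W)/8 = -(1*(⅙) + 0)/8 = -(⅙ + 0)/8 = -⅛*⅙ = -1/48)
Y(R) = -3/16 (Y(R) = -1/48*9 = -3/16)
-22224 - Y(-36) = -22224 - 1*(-3/16) = -22224 + 3/16 = -355581/16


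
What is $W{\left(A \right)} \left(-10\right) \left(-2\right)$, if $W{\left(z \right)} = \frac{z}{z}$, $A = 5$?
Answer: $20$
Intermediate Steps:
$W{\left(z \right)} = 1$
$W{\left(A \right)} \left(-10\right) \left(-2\right) = 1 \left(-10\right) \left(-2\right) = \left(-10\right) \left(-2\right) = 20$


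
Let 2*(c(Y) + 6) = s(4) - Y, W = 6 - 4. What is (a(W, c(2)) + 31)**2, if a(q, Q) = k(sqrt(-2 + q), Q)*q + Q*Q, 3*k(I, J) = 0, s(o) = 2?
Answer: 4489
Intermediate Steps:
k(I, J) = 0 (k(I, J) = (1/3)*0 = 0)
W = 2
c(Y) = -5 - Y/2 (c(Y) = -6 + (2 - Y)/2 = -6 + (1 - Y/2) = -5 - Y/2)
a(q, Q) = Q**2 (a(q, Q) = 0*q + Q*Q = 0 + Q**2 = Q**2)
(a(W, c(2)) + 31)**2 = ((-5 - 1/2*2)**2 + 31)**2 = ((-5 - 1)**2 + 31)**2 = ((-6)**2 + 31)**2 = (36 + 31)**2 = 67**2 = 4489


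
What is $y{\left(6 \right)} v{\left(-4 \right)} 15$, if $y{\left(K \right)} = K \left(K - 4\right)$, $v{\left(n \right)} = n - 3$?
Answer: $-1260$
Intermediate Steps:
$v{\left(n \right)} = -3 + n$ ($v{\left(n \right)} = n - 3 = -3 + n$)
$y{\left(K \right)} = K \left(-4 + K\right)$
$y{\left(6 \right)} v{\left(-4 \right)} 15 = 6 \left(-4 + 6\right) \left(-3 - 4\right) 15 = 6 \cdot 2 \left(-7\right) 15 = 12 \left(-7\right) 15 = \left(-84\right) 15 = -1260$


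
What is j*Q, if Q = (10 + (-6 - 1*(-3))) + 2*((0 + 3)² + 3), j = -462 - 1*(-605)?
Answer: 4433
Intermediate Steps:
j = 143 (j = -462 + 605 = 143)
Q = 31 (Q = (10 + (-6 + 3)) + 2*(3² + 3) = (10 - 3) + 2*(9 + 3) = 7 + 2*12 = 7 + 24 = 31)
j*Q = 143*31 = 4433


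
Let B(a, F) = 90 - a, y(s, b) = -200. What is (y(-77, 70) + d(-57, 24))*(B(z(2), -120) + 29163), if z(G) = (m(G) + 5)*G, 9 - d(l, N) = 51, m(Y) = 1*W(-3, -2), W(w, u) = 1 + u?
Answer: -7077290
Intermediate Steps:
m(Y) = -1 (m(Y) = 1*(1 - 2) = 1*(-1) = -1)
d(l, N) = -42 (d(l, N) = 9 - 1*51 = 9 - 51 = -42)
z(G) = 4*G (z(G) = (-1 + 5)*G = 4*G)
(y(-77, 70) + d(-57, 24))*(B(z(2), -120) + 29163) = (-200 - 42)*((90 - 4*2) + 29163) = -242*((90 - 1*8) + 29163) = -242*((90 - 8) + 29163) = -242*(82 + 29163) = -242*29245 = -7077290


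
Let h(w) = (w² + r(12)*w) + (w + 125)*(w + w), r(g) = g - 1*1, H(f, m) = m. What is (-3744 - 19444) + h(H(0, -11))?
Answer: -25696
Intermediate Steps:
r(g) = -1 + g (r(g) = g - 1 = -1 + g)
h(w) = w² + 11*w + 2*w*(125 + w) (h(w) = (w² + (-1 + 12)*w) + (w + 125)*(w + w) = (w² + 11*w) + (125 + w)*(2*w) = (w² + 11*w) + 2*w*(125 + w) = w² + 11*w + 2*w*(125 + w))
(-3744 - 19444) + h(H(0, -11)) = (-3744 - 19444) + 3*(-11)*(87 - 11) = -23188 + 3*(-11)*76 = -23188 - 2508 = -25696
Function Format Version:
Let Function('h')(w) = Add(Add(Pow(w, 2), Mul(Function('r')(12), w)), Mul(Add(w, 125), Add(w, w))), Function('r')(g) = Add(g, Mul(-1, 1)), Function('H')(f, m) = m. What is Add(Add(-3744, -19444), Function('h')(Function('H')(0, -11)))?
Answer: -25696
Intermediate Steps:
Function('r')(g) = Add(-1, g) (Function('r')(g) = Add(g, -1) = Add(-1, g))
Function('h')(w) = Add(Pow(w, 2), Mul(11, w), Mul(2, w, Add(125, w))) (Function('h')(w) = Add(Add(Pow(w, 2), Mul(Add(-1, 12), w)), Mul(Add(w, 125), Add(w, w))) = Add(Add(Pow(w, 2), Mul(11, w)), Mul(Add(125, w), Mul(2, w))) = Add(Add(Pow(w, 2), Mul(11, w)), Mul(2, w, Add(125, w))) = Add(Pow(w, 2), Mul(11, w), Mul(2, w, Add(125, w))))
Add(Add(-3744, -19444), Function('h')(Function('H')(0, -11))) = Add(Add(-3744, -19444), Mul(3, -11, Add(87, -11))) = Add(-23188, Mul(3, -11, 76)) = Add(-23188, -2508) = -25696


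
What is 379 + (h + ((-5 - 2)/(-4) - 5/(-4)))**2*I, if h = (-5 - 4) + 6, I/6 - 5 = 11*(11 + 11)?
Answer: 379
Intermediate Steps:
I = 1482 (I = 30 + 6*(11*(11 + 11)) = 30 + 6*(11*22) = 30 + 6*242 = 30 + 1452 = 1482)
h = -3 (h = -9 + 6 = -3)
379 + (h + ((-5 - 2)/(-4) - 5/(-4)))**2*I = 379 + (-3 + ((-5 - 2)/(-4) - 5/(-4)))**2*1482 = 379 + (-3 + (-7*(-1/4) - 5*(-1/4)))**2*1482 = 379 + (-3 + (7/4 + 5/4))**2*1482 = 379 + (-3 + 3)**2*1482 = 379 + 0**2*1482 = 379 + 0*1482 = 379 + 0 = 379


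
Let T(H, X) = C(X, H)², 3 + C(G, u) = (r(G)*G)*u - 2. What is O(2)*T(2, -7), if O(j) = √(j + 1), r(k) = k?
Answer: 8649*√3 ≈ 14981.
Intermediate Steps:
O(j) = √(1 + j)
C(G, u) = -5 + u*G² (C(G, u) = -3 + ((G*G)*u - 2) = -3 + (G²*u - 2) = -3 + (u*G² - 2) = -3 + (-2 + u*G²) = -5 + u*G²)
T(H, X) = (-5 + H*X²)²
O(2)*T(2, -7) = √(1 + 2)*(-5 + 2*(-7)²)² = √3*(-5 + 2*49)² = √3*(-5 + 98)² = √3*93² = √3*8649 = 8649*√3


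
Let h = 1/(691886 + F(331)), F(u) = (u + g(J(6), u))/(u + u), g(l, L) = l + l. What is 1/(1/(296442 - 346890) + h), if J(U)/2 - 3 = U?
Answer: -23106641896752/424632323 ≈ -54416.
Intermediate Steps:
J(U) = 6 + 2*U
g(l, L) = 2*l
F(u) = (36 + u)/(2*u) (F(u) = (u + 2*(6 + 2*6))/(u + u) = (u + 2*(6 + 12))/((2*u)) = (u + 2*18)*(1/(2*u)) = (u + 36)*(1/(2*u)) = (36 + u)*(1/(2*u)) = (36 + u)/(2*u))
h = 662/458028899 (h = 1/(691886 + (½)*(36 + 331)/331) = 1/(691886 + (½)*(1/331)*367) = 1/(691886 + 367/662) = 1/(458028899/662) = 662/458028899 ≈ 1.4453e-6)
1/(1/(296442 - 346890) + h) = 1/(1/(296442 - 346890) + 662/458028899) = 1/(1/(-50448) + 662/458028899) = 1/(-1/50448 + 662/458028899) = 1/(-424632323/23106641896752) = -23106641896752/424632323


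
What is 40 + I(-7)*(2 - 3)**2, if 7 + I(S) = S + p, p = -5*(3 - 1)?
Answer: 16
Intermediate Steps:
p = -10 (p = -5*2 = -10)
I(S) = -17 + S (I(S) = -7 + (S - 10) = -7 + (-10 + S) = -17 + S)
40 + I(-7)*(2 - 3)**2 = 40 + (-17 - 7)*(2 - 3)**2 = 40 - 24*(-1)**2 = 40 - 24*1 = 40 - 24 = 16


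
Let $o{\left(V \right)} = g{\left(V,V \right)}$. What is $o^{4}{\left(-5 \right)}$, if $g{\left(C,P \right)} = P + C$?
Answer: $10000$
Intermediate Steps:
$g{\left(C,P \right)} = C + P$
$o{\left(V \right)} = 2 V$ ($o{\left(V \right)} = V + V = 2 V$)
$o^{4}{\left(-5 \right)} = \left(2 \left(-5\right)\right)^{4} = \left(-10\right)^{4} = 10000$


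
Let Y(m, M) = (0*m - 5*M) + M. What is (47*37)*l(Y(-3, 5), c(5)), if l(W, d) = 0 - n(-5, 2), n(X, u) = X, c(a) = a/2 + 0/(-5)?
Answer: 8695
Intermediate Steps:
c(a) = a/2 (c(a) = a*(1/2) + 0*(-1/5) = a/2 + 0 = a/2)
Y(m, M) = -4*M (Y(m, M) = (0 - 5*M) + M = -5*M + M = -4*M)
l(W, d) = 5 (l(W, d) = 0 - 1*(-5) = 0 + 5 = 5)
(47*37)*l(Y(-3, 5), c(5)) = (47*37)*5 = 1739*5 = 8695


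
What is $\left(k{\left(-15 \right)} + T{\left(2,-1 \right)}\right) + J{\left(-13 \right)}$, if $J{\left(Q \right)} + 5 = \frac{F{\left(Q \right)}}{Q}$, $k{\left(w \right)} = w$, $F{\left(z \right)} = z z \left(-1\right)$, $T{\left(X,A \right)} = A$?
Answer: $-8$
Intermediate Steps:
$F{\left(z \right)} = - z^{2}$ ($F{\left(z \right)} = z^{2} \left(-1\right) = - z^{2}$)
$J{\left(Q \right)} = -5 - Q$ ($J{\left(Q \right)} = -5 + \frac{\left(-1\right) Q^{2}}{Q} = -5 - Q$)
$\left(k{\left(-15 \right)} + T{\left(2,-1 \right)}\right) + J{\left(-13 \right)} = \left(-15 - 1\right) - -8 = -16 + \left(-5 + 13\right) = -16 + 8 = -8$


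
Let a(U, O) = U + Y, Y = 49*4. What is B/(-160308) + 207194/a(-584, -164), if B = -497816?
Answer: -4127712893/7774938 ≈ -530.90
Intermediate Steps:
Y = 196
a(U, O) = 196 + U (a(U, O) = U + 196 = 196 + U)
B/(-160308) + 207194/a(-584, -164) = -497816/(-160308) + 207194/(196 - 584) = -497816*(-1/160308) + 207194/(-388) = 124454/40077 + 207194*(-1/388) = 124454/40077 - 103597/194 = -4127712893/7774938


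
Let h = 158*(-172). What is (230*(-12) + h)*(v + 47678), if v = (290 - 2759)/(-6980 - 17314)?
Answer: -5779103892456/4049 ≈ -1.4273e+9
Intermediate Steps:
v = 823/8098 (v = -2469/(-24294) = -2469*(-1/24294) = 823/8098 ≈ 0.10163)
h = -27176
(230*(-12) + h)*(v + 47678) = (230*(-12) - 27176)*(823/8098 + 47678) = (-2760 - 27176)*(386097267/8098) = -29936*386097267/8098 = -5779103892456/4049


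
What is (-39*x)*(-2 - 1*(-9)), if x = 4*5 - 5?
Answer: -4095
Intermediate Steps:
x = 15 (x = 20 - 5 = 15)
(-39*x)*(-2 - 1*(-9)) = (-39*15)*(-2 - 1*(-9)) = -585*(-2 + 9) = -585*7 = -4095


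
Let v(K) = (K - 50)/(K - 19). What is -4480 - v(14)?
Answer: -22436/5 ≈ -4487.2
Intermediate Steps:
v(K) = (-50 + K)/(-19 + K)
-4480 - v(14) = -4480 - (-50 + 14)/(-19 + 14) = -4480 - (-36)/(-5) = -4480 - (-1)*(-36)/5 = -4480 - 1*36/5 = -4480 - 36/5 = -22436/5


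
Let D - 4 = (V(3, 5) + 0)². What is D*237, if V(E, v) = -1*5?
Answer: 6873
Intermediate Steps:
V(E, v) = -5
D = 29 (D = 4 + (-5 + 0)² = 4 + (-5)² = 4 + 25 = 29)
D*237 = 29*237 = 6873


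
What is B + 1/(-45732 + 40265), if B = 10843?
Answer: 59278680/5467 ≈ 10843.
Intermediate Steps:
B + 1/(-45732 + 40265) = 10843 + 1/(-45732 + 40265) = 10843 + 1/(-5467) = 10843 - 1/5467 = 59278680/5467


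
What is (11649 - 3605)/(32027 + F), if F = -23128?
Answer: 8044/8899 ≈ 0.90392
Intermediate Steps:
(11649 - 3605)/(32027 + F) = (11649 - 3605)/(32027 - 23128) = 8044/8899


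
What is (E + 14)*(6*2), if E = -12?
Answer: 24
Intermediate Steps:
(E + 14)*(6*2) = (-12 + 14)*(6*2) = 2*12 = 24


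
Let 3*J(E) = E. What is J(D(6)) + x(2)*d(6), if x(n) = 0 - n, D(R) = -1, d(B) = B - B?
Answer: -⅓ ≈ -0.33333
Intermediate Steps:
d(B) = 0
J(E) = E/3
x(n) = -n
J(D(6)) + x(2)*d(6) = (⅓)*(-1) - 1*2*0 = -⅓ - 2*0 = -⅓ + 0 = -⅓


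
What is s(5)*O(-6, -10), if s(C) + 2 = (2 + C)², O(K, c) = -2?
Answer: -94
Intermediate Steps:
s(C) = -2 + (2 + C)²
s(5)*O(-6, -10) = (-2 + (2 + 5)²)*(-2) = (-2 + 7²)*(-2) = (-2 + 49)*(-2) = 47*(-2) = -94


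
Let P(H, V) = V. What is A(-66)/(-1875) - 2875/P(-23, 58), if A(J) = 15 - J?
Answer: -1798441/36250 ≈ -49.612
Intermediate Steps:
A(-66)/(-1875) - 2875/P(-23, 58) = (15 - 1*(-66))/(-1875) - 2875/58 = (15 + 66)*(-1/1875) - 2875*1/58 = 81*(-1/1875) - 2875/58 = -27/625 - 2875/58 = -1798441/36250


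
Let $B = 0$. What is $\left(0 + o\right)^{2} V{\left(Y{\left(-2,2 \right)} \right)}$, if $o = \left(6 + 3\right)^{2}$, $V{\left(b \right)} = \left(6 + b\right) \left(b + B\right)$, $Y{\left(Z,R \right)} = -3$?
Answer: $-59049$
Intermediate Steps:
$V{\left(b \right)} = b \left(6 + b\right)$ ($V{\left(b \right)} = \left(6 + b\right) \left(b + 0\right) = \left(6 + b\right) b = b \left(6 + b\right)$)
$o = 81$ ($o = 9^{2} = 81$)
$\left(0 + o\right)^{2} V{\left(Y{\left(-2,2 \right)} \right)} = \left(0 + 81\right)^{2} \left(- 3 \left(6 - 3\right)\right) = 81^{2} \left(\left(-3\right) 3\right) = 6561 \left(-9\right) = -59049$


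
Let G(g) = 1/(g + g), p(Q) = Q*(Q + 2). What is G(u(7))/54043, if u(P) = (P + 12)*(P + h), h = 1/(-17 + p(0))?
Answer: 1/14254636 ≈ 7.0153e-8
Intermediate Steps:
p(Q) = Q*(2 + Q)
h = -1/17 (h = 1/(-17 + 0*(2 + 0)) = 1/(-17 + 0*2) = 1/(-17 + 0) = 1/(-17) = -1/17 ≈ -0.058824)
u(P) = (12 + P)*(-1/17 + P) (u(P) = (P + 12)*(P - 1/17) = (12 + P)*(-1/17 + P))
G(g) = 1/(2*g)
G(u(7))/54043 = (1/(2*(-12/17 + 7**2 + (203/17)*7)))/54043 = (1/(2*(-12/17 + 49 + 1421/17)))*(1/54043) = (1/(2*(2242/17)))*(1/54043) = ((1/2)*(17/2242))*(1/54043) = (17/4484)*(1/54043) = 1/14254636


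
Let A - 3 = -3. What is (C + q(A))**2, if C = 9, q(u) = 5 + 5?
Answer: 361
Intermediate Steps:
A = 0 (A = 3 - 3 = 0)
q(u) = 10
(C + q(A))**2 = (9 + 10)**2 = 19**2 = 361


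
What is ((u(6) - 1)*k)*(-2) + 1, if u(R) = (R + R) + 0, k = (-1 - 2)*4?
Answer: 265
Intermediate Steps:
k = -12 (k = -3*4 = -12)
u(R) = 2*R (u(R) = 2*R + 0 = 2*R)
((u(6) - 1)*k)*(-2) + 1 = ((2*6 - 1)*(-12))*(-2) + 1 = ((12 - 1)*(-12))*(-2) + 1 = (11*(-12))*(-2) + 1 = -132*(-2) + 1 = 264 + 1 = 265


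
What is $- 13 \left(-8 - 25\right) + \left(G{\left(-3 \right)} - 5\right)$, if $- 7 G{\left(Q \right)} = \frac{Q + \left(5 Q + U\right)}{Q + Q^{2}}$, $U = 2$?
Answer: $\frac{8912}{21} \approx 424.38$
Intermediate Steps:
$G{\left(Q \right)} = - \frac{2 + 6 Q}{7 \left(Q + Q^{2}\right)}$ ($G{\left(Q \right)} = - \frac{\left(Q + \left(5 Q + 2\right)\right) \frac{1}{Q + Q^{2}}}{7} = - \frac{\left(Q + \left(2 + 5 Q\right)\right) \frac{1}{Q + Q^{2}}}{7} = - \frac{\left(2 + 6 Q\right) \frac{1}{Q + Q^{2}}}{7} = - \frac{\frac{1}{Q + Q^{2}} \left(2 + 6 Q\right)}{7} = - \frac{2 + 6 Q}{7 \left(Q + Q^{2}\right)}$)
$- 13 \left(-8 - 25\right) + \left(G{\left(-3 \right)} - 5\right) = - 13 \left(-8 - 25\right) - \left(5 - \frac{2 \left(-1 - -9\right)}{7 \left(-3\right) \left(1 - 3\right)}\right) = \left(-13\right) \left(-33\right) - \left(5 + \frac{2 \left(-1 + 9\right)}{21 \left(-2\right)}\right) = 429 - \left(5 + \frac{2}{21} \left(- \frac{1}{2}\right) 8\right) = 429 + \left(\frac{8}{21} - 5\right) = 429 - \frac{97}{21} = \frac{8912}{21}$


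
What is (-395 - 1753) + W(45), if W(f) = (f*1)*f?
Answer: -123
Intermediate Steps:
W(f) = f² (W(f) = f*f = f²)
(-395 - 1753) + W(45) = (-395 - 1753) + 45² = -2148 + 2025 = -123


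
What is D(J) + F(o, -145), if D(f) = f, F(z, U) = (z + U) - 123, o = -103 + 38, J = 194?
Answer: -139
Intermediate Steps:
o = -65
F(z, U) = -123 + U + z (F(z, U) = (U + z) - 123 = -123 + U + z)
D(J) + F(o, -145) = 194 + (-123 - 145 - 65) = 194 - 333 = -139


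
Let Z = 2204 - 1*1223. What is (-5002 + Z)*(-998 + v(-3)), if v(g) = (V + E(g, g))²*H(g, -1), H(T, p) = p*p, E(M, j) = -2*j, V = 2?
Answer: 3755614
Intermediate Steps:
Z = 981 (Z = 2204 - 1223 = 981)
H(T, p) = p²
v(g) = (2 - 2*g)² (v(g) = (2 - 2*g)²*(-1)² = (2 - 2*g)²*1 = (2 - 2*g)²)
(-5002 + Z)*(-998 + v(-3)) = (-5002 + 981)*(-998 + 4*(-1 - 3)²) = -4021*(-998 + 4*(-4)²) = -4021*(-998 + 4*16) = -4021*(-998 + 64) = -4021*(-934) = 3755614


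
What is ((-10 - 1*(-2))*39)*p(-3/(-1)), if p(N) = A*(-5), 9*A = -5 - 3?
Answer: -4160/3 ≈ -1386.7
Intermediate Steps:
A = -8/9 (A = (-5 - 3)/9 = (1/9)*(-8) = -8/9 ≈ -0.88889)
p(N) = 40/9 (p(N) = -8/9*(-5) = 40/9)
((-10 - 1*(-2))*39)*p(-3/(-1)) = ((-10 - 1*(-2))*39)*(40/9) = ((-10 + 2)*39)*(40/9) = -8*39*(40/9) = -312*40/9 = -4160/3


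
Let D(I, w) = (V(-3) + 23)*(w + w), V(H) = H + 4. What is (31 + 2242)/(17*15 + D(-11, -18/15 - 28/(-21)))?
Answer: 11365/1307 ≈ 8.6955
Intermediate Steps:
V(H) = 4 + H
D(I, w) = 48*w (D(I, w) = ((4 - 3) + 23)*(w + w) = (1 + 23)*(2*w) = 24*(2*w) = 48*w)
(31 + 2242)/(17*15 + D(-11, -18/15 - 28/(-21))) = (31 + 2242)/(17*15 + 48*(-18/15 - 28/(-21))) = 2273/(255 + 48*(-18*1/15 - 28*(-1/21))) = 2273/(255 + 48*(-6/5 + 4/3)) = 2273/(255 + 48*(2/15)) = 2273/(255 + 32/5) = 2273/(1307/5) = 2273*(5/1307) = 11365/1307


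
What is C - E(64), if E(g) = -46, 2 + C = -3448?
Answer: -3404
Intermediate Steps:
C = -3450 (C = -2 - 3448 = -3450)
C - E(64) = -3450 - 1*(-46) = -3450 + 46 = -3404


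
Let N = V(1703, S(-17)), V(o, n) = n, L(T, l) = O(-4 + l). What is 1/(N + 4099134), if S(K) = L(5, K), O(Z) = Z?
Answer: 1/4099113 ≈ 2.4396e-7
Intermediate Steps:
L(T, l) = -4 + l
S(K) = -4 + K
N = -21 (N = -4 - 17 = -21)
1/(N + 4099134) = 1/(-21 + 4099134) = 1/4099113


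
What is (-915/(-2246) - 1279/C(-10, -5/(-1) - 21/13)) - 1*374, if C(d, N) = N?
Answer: -37132079/49412 ≈ -751.48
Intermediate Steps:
(-915/(-2246) - 1279/C(-10, -5/(-1) - 21/13)) - 1*374 = (-915/(-2246) - 1279/(-5/(-1) - 21/13)) - 1*374 = (-915*(-1/2246) - 1279/(-5*(-1) - 21*1/13)) - 374 = (915/2246 - 1279/(5 - 21/13)) - 374 = (915/2246 - 1279/44/13) - 374 = (915/2246 - 1279*13/44) - 374 = (915/2246 - 16627/44) - 374 = -18651991/49412 - 374 = -37132079/49412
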